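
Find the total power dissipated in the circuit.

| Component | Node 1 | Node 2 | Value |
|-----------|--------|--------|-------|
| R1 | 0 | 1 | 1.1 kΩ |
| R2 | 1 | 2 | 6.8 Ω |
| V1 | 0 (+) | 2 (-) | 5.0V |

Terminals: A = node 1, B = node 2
Nodal analysis, taking node 2 as the 0 V reference.
Source V1 fixes V_0 = 5 V.
KCL at each unknown node (sum of currents leaving = 0; resistances in Ω):
  Node 1: (V_1 - 5)/1100 + (V_1 - 0)/6.8 = 0
Collecting terms: 0.148 × V_1 = 0.004545  =>  V_1 = 0.03072 V
Power in each resistor, P = (ΔV)²/R:
  P_R1 = (5 - 0.03072)²/1100 = 0.02245 W
  P_R2 = (0.03072 - 0)²/6.8 = 0.0001388 W
P_total = P_R1 + P_R2 = 0.02259 W

Final answer: 0.02259 W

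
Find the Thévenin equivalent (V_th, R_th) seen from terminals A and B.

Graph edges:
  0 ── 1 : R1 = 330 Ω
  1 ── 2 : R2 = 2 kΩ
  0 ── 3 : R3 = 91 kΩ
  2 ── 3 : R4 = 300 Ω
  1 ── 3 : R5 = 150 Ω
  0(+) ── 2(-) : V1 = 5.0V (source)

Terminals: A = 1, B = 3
Step 1 — V_th is the open-circuit voltage V_A - V_B (nothing connected across the terminals).
Nodal analysis, taking node 2 as the 0 V reference.
Source V1 fixes V_0 = 5 V.
KCL at each unknown node (sum of currents leaving = 0; resistances in Ω):
  Node 1: (V_1 - 5)/330 + (V_1 - 0)/2000 + (V_1 - V_3)/150 = 0
  Node 3: (V_3 - 5)/91000 + (V_3 - 0)/300 + (V_3 - V_1)/150 = 0
Collecting terms (coefficients in siemens):
  0.0102·V_1 - 0.006667·V_3 = 0.01515
  0.01001·V_3 - 0.006667·V_1 = 0.00005495
Determinant D = (0.0102)(0.01001) - (-0.006667)(-0.006667) = 0.00005764
V_1 = [(0.01515)(0.01001) - (-0.006667)(0.00005495)]/D = 2.638 V
V_3 = [(0.0102)(0.00005495) - (0.01515)(-0.006667)]/D = 1.762 V
V_th = V_1 - V_3 = 2.638 - 1.762 = 0.8758 V
Step 2 — R_th: zero the source — replace V1 by a short circuit (node 2 merges into node 0) — and find the resistance seen between A (node 1) and B (node 3).
Reduce the network between node 1 (A) and node 3 (B) by series/parallel combination:
  Rp1 = R1 ‖ R2 (parallel, both between nodes 0 and 1) = 1/(1/330 + 1/2000) = 283.3 Ω
  Rp2 = R3 ‖ R4 (parallel, both between nodes 0 and 3) = 1/(1/91000 + 1/300) = 299 Ω
  Rs1 = Rp1 + Rp2 (series, joined only at node 0) = 283.3 + 299 = 582.3 Ω
  Rp3 = R5 ‖ Rs1 (parallel, both between nodes 1 and 3) = 1/(1/150 + 1/582.3) = 119.3 Ω
R_th = 119.3 Ω

Final answer: V_th = 0.8758 V, R_th = 119.3 Ω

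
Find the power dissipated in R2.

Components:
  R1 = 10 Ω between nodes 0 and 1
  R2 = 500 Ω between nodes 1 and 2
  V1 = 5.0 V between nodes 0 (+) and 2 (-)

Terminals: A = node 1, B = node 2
Nodal analysis, taking node 2 as the 0 V reference.
Source V1 fixes V_0 = 5 V.
KCL at each unknown node (sum of currents leaving = 0; resistances in Ω):
  Node 1: (V_1 - 5)/10 + (V_1 - 0)/500 = 0
Collecting terms: 0.102 × V_1 = 0.5  =>  V_1 = 4.902 V
I_R2 = (V_1 - V_2)/R2 = (4.902 - 0)/500 = 0.009804 A
P_R2 = I_R2² × R2 = (0.009804)² × 500 = 0.04806 W

Final answer: 0.04806 W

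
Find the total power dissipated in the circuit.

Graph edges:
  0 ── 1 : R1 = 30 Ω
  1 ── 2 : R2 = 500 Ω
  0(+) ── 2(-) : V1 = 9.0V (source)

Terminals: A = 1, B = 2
Nodal analysis, taking node 2 as the 0 V reference.
Source V1 fixes V_0 = 9 V.
KCL at each unknown node (sum of currents leaving = 0; resistances in Ω):
  Node 1: (V_1 - 9)/30 + (V_1 - 0)/500 = 0
Collecting terms: 0.03533 × V_1 = 0.3  =>  V_1 = 8.491 V
Power in each resistor, P = (ΔV)²/R:
  P_R1 = (9 - 8.491)²/30 = 0.008651 W
  P_R2 = (8.491 - 0)²/500 = 0.1442 W
P_total = P_R1 + P_R2 = 0.1528 W

Final answer: 0.1528 W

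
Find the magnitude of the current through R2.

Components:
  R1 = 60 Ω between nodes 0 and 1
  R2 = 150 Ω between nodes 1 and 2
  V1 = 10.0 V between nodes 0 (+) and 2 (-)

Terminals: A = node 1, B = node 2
Nodal analysis, taking node 2 as the 0 V reference.
Source V1 fixes V_0 = 10 V.
KCL at each unknown node (sum of currents leaving = 0; resistances in Ω):
  Node 1: (V_1 - 10)/60 + (V_1 - 0)/150 = 0
Collecting terms: 0.02333 × V_1 = 0.1667  =>  V_1 = 7.143 V
I_R2 = (V_1 - V_2)/R2 = (7.143 - 0)/150 = 0.04762 A
|I_R2| = 0.04762 A

Final answer: |I_R2| = 0.04762 A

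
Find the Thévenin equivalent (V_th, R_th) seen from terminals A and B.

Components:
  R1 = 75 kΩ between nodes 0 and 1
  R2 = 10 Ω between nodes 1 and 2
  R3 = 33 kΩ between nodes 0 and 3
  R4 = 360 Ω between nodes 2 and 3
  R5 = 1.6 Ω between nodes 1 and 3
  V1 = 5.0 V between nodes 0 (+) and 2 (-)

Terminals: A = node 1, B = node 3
Step 1 — V_th is the open-circuit voltage V_A - V_B (nothing connected across the terminals).
Nodal analysis, taking node 2 as the 0 V reference.
Source V1 fixes V_0 = 5 V.
KCL at each unknown node (sum of currents leaving = 0; resistances in Ω):
  Node 1: (V_1 - 5)/75000 + (V_1 - 0)/10 + (V_1 - V_3)/1.6 = 0
  Node 3: (V_3 - 5)/33000 + (V_3 - 0)/360 + (V_3 - V_1)/1.6 = 0
Collecting terms (coefficients in siemens):
  0.725·V_1 - 0.625·V_3 = 0.00006667
  0.6278·V_3 - 0.625·V_1 = 0.0001515
Determinant D = (0.725)(0.6278) - (-0.625)(-0.625) = 0.06454
V_1 = [(0.00006667)(0.6278) - (-0.625)(0.0001515)]/D = 0.002116 V
V_3 = [(0.725)(0.0001515) - (0.00006667)(-0.625)]/D = 0.002347 V
V_th = V_1 - V_3 = 0.002116 - 0.002347 = -0.0002319 V
Step 2 — R_th: zero the source — replace V1 by a short circuit (node 2 merges into node 0) — and find the resistance seen between A (node 1) and B (node 3).
Reduce the network between node 1 (A) and node 3 (B) by series/parallel combination:
  Rp1 = R1 ‖ R2 (parallel, both between nodes 0 and 1) = 1/(1/75000 + 1/10) = 9.999 Ω
  Rp2 = R3 ‖ R4 (parallel, both between nodes 0 and 3) = 1/(1/33000 + 1/360) = 356.1 Ω
  Rs1 = Rp1 + Rp2 (series, joined only at node 0) = 9.999 + 356.1 = 366.1 Ω
  Rp3 = R5 ‖ Rs1 (parallel, both between nodes 1 and 3) = 1/(1/1.6 + 1/366.1) = 1.593 Ω
R_th = 1.593 Ω

Final answer: V_th = -0.0002319 V, R_th = 1.593 Ω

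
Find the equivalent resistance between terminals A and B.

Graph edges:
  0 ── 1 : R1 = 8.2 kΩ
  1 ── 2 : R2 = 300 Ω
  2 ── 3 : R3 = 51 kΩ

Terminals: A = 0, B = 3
Reduce the network between node 0 (A) and node 3 (B) by series/parallel combination:
  Rs1 = R1 + R2 (series, joined only at node 1) = 8200 + 300 = 8500 Ω
  Rs2 = R3 + Rs1 (series, joined only at node 2) = 51000 + 8500 = 59500 Ω
R_eq = 59.5 kΩ

Final answer: 59.5 kΩ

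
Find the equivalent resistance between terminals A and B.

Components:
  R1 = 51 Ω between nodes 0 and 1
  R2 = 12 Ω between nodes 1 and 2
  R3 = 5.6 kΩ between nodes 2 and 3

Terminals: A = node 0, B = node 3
Reduce the network between node 0 (A) and node 3 (B) by series/parallel combination:
  Rs1 = R1 + R2 (series, joined only at node 1) = 51 + 12 = 63 Ω
  Rs2 = R3 + Rs1 (series, joined only at node 2) = 5600 + 63 = 5663 Ω
R_eq = 5.663 kΩ

Final answer: 5.663 kΩ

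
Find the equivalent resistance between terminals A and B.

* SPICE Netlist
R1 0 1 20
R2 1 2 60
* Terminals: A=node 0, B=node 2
Reduce the network between node 0 (A) and node 2 (B) by series/parallel combination:
  Rs1 = R1 + R2 (series, joined only at node 1) = 20 + 60 = 80 Ω
R_eq = 80 Ω

Final answer: 80 Ω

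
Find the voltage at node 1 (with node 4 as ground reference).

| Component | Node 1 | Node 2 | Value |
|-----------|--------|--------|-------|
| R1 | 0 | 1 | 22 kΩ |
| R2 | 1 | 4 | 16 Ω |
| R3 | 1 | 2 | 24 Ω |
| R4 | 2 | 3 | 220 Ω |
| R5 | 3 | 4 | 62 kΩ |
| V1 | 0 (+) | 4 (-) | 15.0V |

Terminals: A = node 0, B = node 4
Nodal analysis, taking node 4 as the 0 V reference.
Source V1 fixes V_0 = 15 V.
KCL at each unknown node (sum of currents leaving = 0; resistances in Ω):
  Node 1: (V_1 - 15)/22000 + (V_1 - 0)/16 + (V_1 - V_2)/24 = 0
  Node 2: (V_2 - V_1)/24 + (V_2 - V_3)/220 = 0
  Node 3: (V_3 - V_2)/220 + (V_3 - 0)/62000 = 0
Collecting terms (coefficients in siemens):
  0.1042·V_1 - 0.04167·V_2 = 0.0006818
  0.04621·V_2 - 0.04167·V_1 - 0.004545·V_3 = 0
  0.004562·V_3 - 0.004545·V_2 = 0
Solving these 3 simultaneous equations (Gaussian elimination) gives:
  V_1 = 0.0109 V, V_2 = 0.01089 V, V_3 = 0.01086 V
The requested potential is V_1 = 0.0109 V.

Final answer: V_1 = 0.0109 V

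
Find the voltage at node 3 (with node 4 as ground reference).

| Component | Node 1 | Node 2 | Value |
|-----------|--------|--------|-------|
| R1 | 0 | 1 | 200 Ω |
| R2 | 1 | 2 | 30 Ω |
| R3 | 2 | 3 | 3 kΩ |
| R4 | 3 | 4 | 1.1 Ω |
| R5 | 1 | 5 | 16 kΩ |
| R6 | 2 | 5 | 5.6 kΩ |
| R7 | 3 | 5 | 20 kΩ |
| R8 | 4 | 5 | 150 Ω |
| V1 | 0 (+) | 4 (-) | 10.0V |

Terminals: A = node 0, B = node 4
Nodal analysis, taking node 4 as the 0 V reference.
Source V1 fixes V_0 = 10 V.
KCL at each unknown node (sum of currents leaving = 0; resistances in Ω):
  Node 1: (V_1 - 10)/200 + (V_1 - V_2)/30 + (V_1 - V_5)/16000 = 0
  Node 2: (V_2 - V_1)/30 + (V_2 - V_3)/3000 + (V_2 - V_5)/5600 = 0
  Node 3: (V_3 - V_2)/3000 + (V_3 - 0)/1.1 + (V_3 - V_5)/20000 = 0
  Node 5: (V_5 - V_1)/16000 + (V_5 - V_2)/5600 + (V_5 - V_3)/20000 + (V_5 - 0)/150 = 0
Collecting terms (coefficients in siemens):
  0.0384·V_1 - 0.03333·V_2 - 0.0000625·V_5 = 0.05
  0.03385·V_2 - 0.03333·V_1 - 0.0003333·V_3 - 0.0001786·V_5 = 0
  0.9095·V_3 - 0.0003333·V_2 - 0.00005·V_5 = 0
  0.006958·V_5 - 0.0000625·V_1 - 0.0001786·V_2 - 0.00005·V_3 = 0
Solving these 4 simultaneous equations (Gaussian elimination) gives:
  V_1 = 8.995 V, V_2 = 8.861 V, V_3 = 0.003265 V, V_5 = 0.3082 V
The requested potential is V_3 = 0.003265 V.

Final answer: V_3 = 0.003265 V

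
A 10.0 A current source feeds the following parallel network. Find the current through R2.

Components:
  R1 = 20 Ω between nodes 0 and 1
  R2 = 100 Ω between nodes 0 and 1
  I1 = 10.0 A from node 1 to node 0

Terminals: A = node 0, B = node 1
All resistors sit directly between nodes 0 and 1, so they are in parallel and share one voltage V; the full source current 10 A splits among them.
1/R_par = 1/20 + 1/100 = 0.06 S  =>  R_par = 16.67 Ω
V = I × R_par = 10 × 16.67 = 166.7 V
I_R2 = V/R2 = 166.7/100 = 1.667 A

Final answer: 1.667 A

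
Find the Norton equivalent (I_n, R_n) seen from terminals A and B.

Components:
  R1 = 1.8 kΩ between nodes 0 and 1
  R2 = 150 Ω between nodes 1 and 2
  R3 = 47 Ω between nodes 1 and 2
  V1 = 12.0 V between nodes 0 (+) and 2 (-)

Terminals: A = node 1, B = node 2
Find the Thévenin equivalent first; then I_n = V_th/R_th and R_n = R_th.
Step 1 — V_th is the open-circuit voltage V_A - V_B (nothing connected across the terminals).
Nodal analysis, taking node 2 as the 0 V reference.
Source V1 fixes V_0 = 12 V.
KCL at each unknown node (sum of currents leaving = 0; resistances in Ω):
  Node 1: (V_1 - 12)/1800 + (V_1 - 0)/150 + (V_1 - 0)/47 = 0
Collecting terms: 0.0285 × V_1 = 0.006667  =>  V_1 = 0.2339 V
V_th = V_1 - V_2 = 0.2339 - 0 = 0.2339 V
Step 2 — R_th: zero the source — replace V1 by a short circuit (node 2 merges into node 0) — and find the resistance seen between A (node 1) and B (node 0).
Reduce the network between node 1 (A) and node 0 (B) by series/parallel combination:
  Rp1 = R1 ‖ R2 ‖ R3 (parallel, all between nodes 0 and 1) = 1/(1/1800 + 1/150 + 1/47) = 35.09 Ω
R_th = 35.09 Ω
I_n = V_th/R_th = 0.2339/35.09 = 0.006667 A, and R_n = R_th = 35.09 Ω

Final answer: I_n = 0.006667 A, R_n = 35.09 Ω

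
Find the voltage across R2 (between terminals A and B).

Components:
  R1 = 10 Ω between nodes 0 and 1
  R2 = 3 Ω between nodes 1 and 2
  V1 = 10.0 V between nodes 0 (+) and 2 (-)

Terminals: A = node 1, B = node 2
R1 and R2 are in series across V1 (node 0 → node 1 → node 2), and the output A–B is taken across R2, so this is a voltage divider.
Series current: I = V1/(R1 + R2) = 10/(10 + 3) = 10/13 = 0.7692 A
V_R2 = I × R2 = V1 × R2/(R1 + R2) = 10 × 3/13 = 2.308 V

Final answer: 2.308 V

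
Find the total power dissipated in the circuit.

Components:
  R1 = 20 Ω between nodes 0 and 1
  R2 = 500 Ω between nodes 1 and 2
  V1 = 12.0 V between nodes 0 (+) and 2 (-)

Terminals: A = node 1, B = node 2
Nodal analysis, taking node 2 as the 0 V reference.
Source V1 fixes V_0 = 12 V.
KCL at each unknown node (sum of currents leaving = 0; resistances in Ω):
  Node 1: (V_1 - 12)/20 + (V_1 - 0)/500 = 0
Collecting terms: 0.052 × V_1 = 0.6  =>  V_1 = 11.54 V
Power in each resistor, P = (ΔV)²/R:
  P_R1 = (12 - 11.54)²/20 = 0.01065 W
  P_R2 = (11.54 - 0)²/500 = 0.2663 W
P_total = P_R1 + P_R2 = 0.2769 W

Final answer: 0.2769 W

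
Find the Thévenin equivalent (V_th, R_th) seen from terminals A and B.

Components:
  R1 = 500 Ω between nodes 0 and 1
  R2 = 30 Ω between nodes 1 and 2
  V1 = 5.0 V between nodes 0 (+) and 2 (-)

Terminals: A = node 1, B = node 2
Step 1 — V_th is the open-circuit voltage V_A - V_B (nothing connected across the terminals).
Nodal analysis, taking node 2 as the 0 V reference.
Source V1 fixes V_0 = 5 V.
KCL at each unknown node (sum of currents leaving = 0; resistances in Ω):
  Node 1: (V_1 - 5)/500 + (V_1 - 0)/30 = 0
Collecting terms: 0.03533 × V_1 = 0.01  =>  V_1 = 0.283 V
V_th = V_1 - V_2 = 0.283 - 0 = 0.283 V
Step 2 — R_th: zero the source — replace V1 by a short circuit (node 2 merges into node 0) — and find the resistance seen between A (node 1) and B (node 0).
Reduce the network between node 1 (A) and node 0 (B) by series/parallel combination:
  Rp1 = R1 ‖ R2 (parallel, both between nodes 0 and 1) = 1/(1/500 + 1/30) = 28.3 Ω
R_th = 28.3 Ω

Final answer: V_th = 0.283 V, R_th = 28.3 Ω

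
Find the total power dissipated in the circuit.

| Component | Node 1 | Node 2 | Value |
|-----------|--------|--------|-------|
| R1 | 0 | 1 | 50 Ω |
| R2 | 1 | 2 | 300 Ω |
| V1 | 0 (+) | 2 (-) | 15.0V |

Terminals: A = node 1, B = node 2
Nodal analysis, taking node 2 as the 0 V reference.
Source V1 fixes V_0 = 15 V.
KCL at each unknown node (sum of currents leaving = 0; resistances in Ω):
  Node 1: (V_1 - 15)/50 + (V_1 - 0)/300 = 0
Collecting terms: 0.02333 × V_1 = 0.3  =>  V_1 = 12.86 V
Power in each resistor, P = (ΔV)²/R:
  P_R1 = (15 - 12.86)²/50 = 0.09184 W
  P_R2 = (12.86 - 0)²/300 = 0.551 W
P_total = P_R1 + P_R2 = 0.6429 W

Final answer: 0.6429 W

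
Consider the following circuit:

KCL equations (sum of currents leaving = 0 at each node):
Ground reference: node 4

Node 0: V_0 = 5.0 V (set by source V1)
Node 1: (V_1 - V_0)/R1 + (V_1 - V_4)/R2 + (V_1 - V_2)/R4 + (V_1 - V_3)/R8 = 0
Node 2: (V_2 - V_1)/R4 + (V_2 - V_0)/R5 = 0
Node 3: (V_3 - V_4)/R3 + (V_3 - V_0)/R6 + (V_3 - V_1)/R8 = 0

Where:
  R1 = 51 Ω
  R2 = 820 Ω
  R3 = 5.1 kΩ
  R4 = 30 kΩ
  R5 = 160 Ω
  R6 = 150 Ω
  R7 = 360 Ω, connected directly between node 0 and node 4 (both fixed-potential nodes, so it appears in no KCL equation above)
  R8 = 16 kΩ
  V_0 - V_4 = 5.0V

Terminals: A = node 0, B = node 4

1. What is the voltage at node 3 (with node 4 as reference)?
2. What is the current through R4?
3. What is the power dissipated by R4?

Nodal analysis, taking node 4 as the 0 V reference.
Source V1 fixes V_0 = 5 V.
KCL at each unknown node (sum of currents leaving = 0; resistances in Ω):
  Node 1: (V_1 - 5)/51 + (V_1 - 0)/820 + (V_1 - V_2)/30000 + (V_1 - V_3)/16000 = 0
  Node 2: (V_2 - V_1)/30000 + (V_2 - 5)/160 = 0
  Node 3: (V_3 - 0)/5100 + (V_3 - 5)/150 + (V_3 - V_1)/16000 = 0
Collecting terms (coefficients in siemens):
  0.02092·V_1 - 0.00003333·V_2 - 0.0000625·V_3 = 0.09804
  0.006283·V_2 - 0.00003333·V_1 = 0.03125
  0.006925·V_3 - 0.0000625·V_1 = 0.03333
Solving these 3 simultaneous equations (Gaussian elimination) gives:
  V_1 = 4.708 V, V_2 = 4.998 V, V_3 = 4.856 V
Part 1:
  Read off the nodal solution: V_3 = 4.856 V
Part 2:
  I_R4 = (V_1 - V_2)/R4 = (4.708 - 4.998)/30000 = -0.000009677 A
  Magnitude: I_R4 = 0.000009677 A
Part 3:
  I_R4 = (V_1 - V_2)/R4 = (4.708 - 4.998)/30000 = -0.000009677 A
  P_R4 = I_R4² × R4 = (-0.000009677)² × 30000 = 0.000002809 W

Final answers:
1. V_3 = 4.856 V
2. I_R4 = 9.677e-06 A
3. P_R4 = 2.809e-06 W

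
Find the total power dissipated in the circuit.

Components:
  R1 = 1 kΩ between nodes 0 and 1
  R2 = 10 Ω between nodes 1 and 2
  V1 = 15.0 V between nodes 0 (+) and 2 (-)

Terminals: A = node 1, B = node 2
Nodal analysis, taking node 2 as the 0 V reference.
Source V1 fixes V_0 = 15 V.
KCL at each unknown node (sum of currents leaving = 0; resistances in Ω):
  Node 1: (V_1 - 15)/1000 + (V_1 - 0)/10 = 0
Collecting terms: 0.101 × V_1 = 0.015  =>  V_1 = 0.1485 V
Power in each resistor, P = (ΔV)²/R:
  P_R1 = (15 - 0.1485)²/1000 = 0.2206 W
  P_R2 = (0.1485 - 0)²/10 = 0.002206 W
P_total = P_R1 + P_R2 = 0.2228 W

Final answer: 0.2228 W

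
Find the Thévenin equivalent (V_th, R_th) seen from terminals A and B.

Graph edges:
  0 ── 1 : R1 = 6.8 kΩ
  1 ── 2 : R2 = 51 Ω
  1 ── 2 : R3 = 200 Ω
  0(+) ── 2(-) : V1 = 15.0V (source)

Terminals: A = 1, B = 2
Step 1 — V_th is the open-circuit voltage V_A - V_B (nothing connected across the terminals).
Nodal analysis, taking node 2 as the 0 V reference.
Source V1 fixes V_0 = 15 V.
KCL at each unknown node (sum of currents leaving = 0; resistances in Ω):
  Node 1: (V_1 - 15)/6800 + (V_1 - 0)/51 + (V_1 - 0)/200 = 0
Collecting terms: 0.02475 × V_1 = 0.002206  =>  V_1 = 0.08911 V
V_th = V_1 - V_2 = 0.08911 - 0 = 0.08911 V
Step 2 — R_th: zero the source — replace V1 by a short circuit (node 2 merges into node 0) — and find the resistance seen between A (node 1) and B (node 0).
Reduce the network between node 1 (A) and node 0 (B) by series/parallel combination:
  Rp1 = R1 ‖ R2 ‖ R3 (parallel, all between nodes 0 and 1) = 1/(1/6800 + 1/51 + 1/200) = 40.4 Ω
R_th = 40.4 Ω

Final answer: V_th = 0.08911 V, R_th = 40.4 Ω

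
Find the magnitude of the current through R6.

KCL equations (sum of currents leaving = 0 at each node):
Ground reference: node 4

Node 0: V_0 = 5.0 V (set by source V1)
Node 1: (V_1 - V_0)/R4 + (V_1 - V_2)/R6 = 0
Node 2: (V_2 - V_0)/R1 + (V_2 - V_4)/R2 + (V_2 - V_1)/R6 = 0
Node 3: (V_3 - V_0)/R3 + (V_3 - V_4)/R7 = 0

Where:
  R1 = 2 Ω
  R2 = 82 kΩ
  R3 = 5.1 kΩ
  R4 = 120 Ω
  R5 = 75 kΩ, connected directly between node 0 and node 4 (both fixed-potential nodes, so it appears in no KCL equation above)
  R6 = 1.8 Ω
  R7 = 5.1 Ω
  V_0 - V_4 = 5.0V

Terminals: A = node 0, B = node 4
Nodal analysis, taking node 4 as the 0 V reference.
Source V1 fixes V_0 = 5 V.
KCL at each unknown node (sum of currents leaving = 0; resistances in Ω):
  Node 1: (V_1 - 5)/120 + (V_1 - V_2)/1.8 = 0
  Node 2: (V_2 - 5)/2 + (V_2 - 0)/82000 + (V_2 - V_1)/1.8 = 0
  Node 3: (V_3 - 5)/5100 + (V_3 - 0)/5.1 = 0
Collecting terms (coefficients in siemens):
  0.5639·V_1 - 0.5556·V_2 = 0.04167
  1.056·V_2 - 0.5556·V_1 = 2.5
  0.1963·V_3 = 0.0009804
Solving these 3 simultaneous equations (Gaussian elimination) gives:
  V_1 = 5 V, V_2 = 5 V, V_3 = 0.004995 V
I_R6 = (V_1 - V_2)/R6 = (5 - 5)/1.8 = 0.000000985 A
|I_R6| = 0.000000985 A

Final answer: |I_R6| = 9.85e-07 A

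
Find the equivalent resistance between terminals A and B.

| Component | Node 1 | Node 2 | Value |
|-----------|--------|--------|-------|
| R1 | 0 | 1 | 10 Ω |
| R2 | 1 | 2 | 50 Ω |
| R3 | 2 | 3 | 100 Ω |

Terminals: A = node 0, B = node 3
Reduce the network between node 0 (A) and node 3 (B) by series/parallel combination:
  Rs1 = R1 + R2 (series, joined only at node 1) = 10 + 50 = 60 Ω
  Rs2 = R3 + Rs1 (series, joined only at node 2) = 100 + 60 = 160 Ω
R_eq = 160 Ω

Final answer: 160 Ω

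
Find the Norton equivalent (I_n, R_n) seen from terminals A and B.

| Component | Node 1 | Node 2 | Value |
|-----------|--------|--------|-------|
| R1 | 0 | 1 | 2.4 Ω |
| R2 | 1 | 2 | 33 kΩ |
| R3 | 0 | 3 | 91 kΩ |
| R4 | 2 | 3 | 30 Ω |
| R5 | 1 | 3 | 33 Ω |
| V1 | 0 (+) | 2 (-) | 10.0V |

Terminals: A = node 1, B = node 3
Find the Thévenin equivalent first; then I_n = V_th/R_th and R_n = R_th.
Step 1 — V_th is the open-circuit voltage V_A - V_B (nothing connected across the terminals).
Nodal analysis, taking node 2 as the 0 V reference.
Source V1 fixes V_0 = 10 V.
KCL at each unknown node (sum of currents leaving = 0; resistances in Ω):
  Node 1: (V_1 - 10)/2.4 + (V_1 - 0)/33000 + (V_1 - V_3)/33 = 0
  Node 3: (V_3 - 10)/91000 + (V_3 - 0)/30 + (V_3 - V_1)/33 = 0
Collecting terms (coefficients in siemens):
  0.447·V_1 - 0.0303·V_3 = 4.167
  0.06365·V_3 - 0.0303·V_1 = 0.0001099
Determinant D = (0.447)(0.06365) - (-0.0303)(-0.0303) = 0.02753
V_1 = [(4.167)(0.06365) - (-0.0303)(0.0001099)]/D = 9.632 V
V_3 = [(0.447)(0.0001099) - (4.167)(-0.0303)]/D = 4.588 V
V_th = V_1 - V_3 = 9.632 - 4.588 = 5.045 V
Step 2 — R_th: zero the source — replace V1 by a short circuit (node 2 merges into node 0) — and find the resistance seen between A (node 1) and B (node 3).
Reduce the network between node 1 (A) and node 3 (B) by series/parallel combination:
  Rp1 = R1 ‖ R2 (parallel, both between nodes 0 and 1) = 1/(1/2.4 + 1/33000) = 2.4 Ω
  Rp2 = R3 ‖ R4 (parallel, both between nodes 0 and 3) = 1/(1/91000 + 1/30) = 29.99 Ω
  Rs1 = Rp1 + Rp2 (series, joined only at node 0) = 2.4 + 29.99 = 32.39 Ω
  Rp3 = R5 ‖ Rs1 (parallel, both between nodes 1 and 3) = 1/(1/33 + 1/32.39) = 16.35 Ω
R_th = 16.35 Ω
I_n = V_th/R_th = 5.045/16.35 = 0.3086 A, and R_n = R_th = 16.35 Ω

Final answer: I_n = 0.3086 A, R_n = 16.35 Ω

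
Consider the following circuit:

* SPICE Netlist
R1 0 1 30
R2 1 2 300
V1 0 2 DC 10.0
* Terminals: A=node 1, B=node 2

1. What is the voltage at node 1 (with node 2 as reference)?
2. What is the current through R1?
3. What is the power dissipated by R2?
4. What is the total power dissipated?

Nodal analysis, taking node 2 as the 0 V reference.
Source V1 fixes V_0 = 10 V.
KCL at each unknown node (sum of currents leaving = 0; resistances in Ω):
  Node 1: (V_1 - 10)/30 + (V_1 - 0)/300 = 0
Collecting terms: 0.03667 × V_1 = 0.3333  =>  V_1 = 9.091 V
Part 1:
  Read off the nodal solution: V_1 = 9.091 V
Part 2:
  I_R1 = (V_0 - V_1)/R1 = (10 - 9.091)/30 = 0.0303 A
  Magnitude: I_R1 = 0.0303 A
Part 3:
  I_R2 = (V_1 - V_2)/R2 = (9.091 - 0)/300 = 0.0303 A
  P_R2 = I_R2² × R2 = (0.0303)² × 300 = 0.2755 W
Part 4:
  Power in each resistor, P = (ΔV)²/R:
    P_R1 = (10 - 9.091)²/30 = 0.02755 W
    P_R2 = (9.091 - 0)²/300 = 0.2755 W
  P_total = P_R1 + P_R2 = 0.303 W

Final answers:
1. V_1 = 9.091 V
2. I_R1 = 0.0303 A
3. P_R2 = 0.2755 W
4. P_total = 0.303 W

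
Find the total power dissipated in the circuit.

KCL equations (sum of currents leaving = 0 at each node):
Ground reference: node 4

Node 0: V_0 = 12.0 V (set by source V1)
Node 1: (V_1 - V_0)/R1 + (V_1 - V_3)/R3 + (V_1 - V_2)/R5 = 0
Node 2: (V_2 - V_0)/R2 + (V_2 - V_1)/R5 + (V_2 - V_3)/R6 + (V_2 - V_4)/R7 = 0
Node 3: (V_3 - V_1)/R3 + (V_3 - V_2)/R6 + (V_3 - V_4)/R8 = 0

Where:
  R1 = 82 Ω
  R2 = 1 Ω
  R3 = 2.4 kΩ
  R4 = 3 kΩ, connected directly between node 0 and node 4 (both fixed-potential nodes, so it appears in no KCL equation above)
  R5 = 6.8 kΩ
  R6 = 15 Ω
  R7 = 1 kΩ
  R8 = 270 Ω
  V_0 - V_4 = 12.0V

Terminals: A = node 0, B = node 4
Nodal analysis, taking node 4 as the 0 V reference.
Source V1 fixes V_0 = 12 V.
KCL at each unknown node (sum of currents leaving = 0; resistances in Ω):
  Node 1: (V_1 - 12)/82 + (V_1 - V_3)/2400 + (V_1 - V_2)/6800 = 0
  Node 2: (V_2 - 12)/1 + (V_2 - V_1)/6800 + (V_2 - V_3)/15 + (V_2 - 0)/1000 = 0
  Node 3: (V_3 - V_1)/2400 + (V_3 - V_2)/15 + (V_3 - 0)/270 = 0
Collecting terms (coefficients in siemens):
  0.01276·V_1 - 0.0001471·V_2 - 0.0004167·V_3 = 0.1463
  1.068·V_2 - 0.0001471·V_1 - 0.06667·V_3 = 12
  0.07079·V_3 - 0.0004167·V_1 - 0.06667·V_2 = 0
Solving these 3 simultaneous equations (Gaussian elimination) gives:
  V_1 = 11.98 V, V_2 = 11.95 V, V_3 = 11.32 V
Power in each resistor, P = (ΔV)²/R:
  P_R1 = (12 - 11.98)²/82 = 0.000006326 W
  P_R2 = (12 - 11.95)²/1 = 0.002873 W
  P_R3 = (11.98 - 11.32)²/2400 = 0.0001791 W
  P_R4 = (12 - 0)²/3000 = 0.048 W
  P_R5 = (11.98 - 11.95)²/6800 = 0.0000001397 W
  P_R6 = (11.95 - 11.32)²/15 = 0.02603 W
  P_R7 = (11.95 - 0)²/1000 = 0.1427 W
  P_R8 = (11.32 - 0)²/270 = 0.4747 W
P_total = P_R1 + P_R2 + P_R3 + P_R4 + P_R5 + P_R6 + P_R7 + P_R8 = 0.6945 W

Final answer: 0.6945 W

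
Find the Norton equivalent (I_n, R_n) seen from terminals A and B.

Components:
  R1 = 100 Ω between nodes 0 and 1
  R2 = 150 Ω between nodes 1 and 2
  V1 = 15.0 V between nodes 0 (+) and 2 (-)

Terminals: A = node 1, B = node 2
Find the Thévenin equivalent first; then I_n = V_th/R_th and R_n = R_th.
Step 1 — V_th is the open-circuit voltage V_A - V_B (nothing connected across the terminals).
Nodal analysis, taking node 2 as the 0 V reference.
Source V1 fixes V_0 = 15 V.
KCL at each unknown node (sum of currents leaving = 0; resistances in Ω):
  Node 1: (V_1 - 15)/100 + (V_1 - 0)/150 = 0
Collecting terms: 0.01667 × V_1 = 0.15  =>  V_1 = 9 V
V_th = V_1 - V_2 = 9 - 0 = 9 V
Step 2 — R_th: zero the source — replace V1 by a short circuit (node 2 merges into node 0) — and find the resistance seen between A (node 1) and B (node 0).
Reduce the network between node 1 (A) and node 0 (B) by series/parallel combination:
  Rp1 = R1 ‖ R2 (parallel, both between nodes 0 and 1) = 1/(1/100 + 1/150) = 60 Ω
R_th = 60 Ω
I_n = V_th/R_th = 9/60 = 0.15 A, and R_n = R_th = 60 Ω

Final answer: I_n = 0.15 A, R_n = 60 Ω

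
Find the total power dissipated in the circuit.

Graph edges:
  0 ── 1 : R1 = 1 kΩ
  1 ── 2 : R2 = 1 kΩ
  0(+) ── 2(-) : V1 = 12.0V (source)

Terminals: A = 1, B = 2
Nodal analysis, taking node 2 as the 0 V reference.
Source V1 fixes V_0 = 12 V.
KCL at each unknown node (sum of currents leaving = 0; resistances in Ω):
  Node 1: (V_1 - 12)/1000 + (V_1 - 0)/1000 = 0
Collecting terms: 0.002 × V_1 = 0.012  =>  V_1 = 6 V
Power in each resistor, P = (ΔV)²/R:
  P_R1 = (12 - 6)²/1000 = 0.036 W
  P_R2 = (6 - 0)²/1000 = 0.036 W
P_total = P_R1 + P_R2 = 0.072 W

Final answer: 0.072 W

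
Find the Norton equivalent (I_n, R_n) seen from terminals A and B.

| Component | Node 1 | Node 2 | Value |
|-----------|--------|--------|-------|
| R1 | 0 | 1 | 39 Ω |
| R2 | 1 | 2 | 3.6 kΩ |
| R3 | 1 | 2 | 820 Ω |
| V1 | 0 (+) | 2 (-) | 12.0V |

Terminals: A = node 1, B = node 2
Find the Thévenin equivalent first; then I_n = V_th/R_th and R_n = R_th.
Step 1 — V_th is the open-circuit voltage V_A - V_B (nothing connected across the terminals).
Nodal analysis, taking node 2 as the 0 V reference.
Source V1 fixes V_0 = 12 V.
KCL at each unknown node (sum of currents leaving = 0; resistances in Ω):
  Node 1: (V_1 - 12)/39 + (V_1 - 0)/3600 + (V_1 - 0)/820 = 0
Collecting terms: 0.02714 × V_1 = 0.3077  =>  V_1 = 11.34 V
V_th = V_1 - V_2 = 11.34 - 0 = 11.34 V
Step 2 — R_th: zero the source — replace V1 by a short circuit (node 2 merges into node 0) — and find the resistance seen between A (node 1) and B (node 0).
Reduce the network between node 1 (A) and node 0 (B) by series/parallel combination:
  Rp1 = R1 ‖ R2 ‖ R3 (parallel, all between nodes 0 and 1) = 1/(1/39 + 1/3600 + 1/820) = 36.85 Ω
R_th = 36.85 Ω
I_n = V_th/R_th = 11.34/36.85 = 0.3077 A, and R_n = R_th = 36.85 Ω

Final answer: I_n = 0.3077 A, R_n = 36.85 Ω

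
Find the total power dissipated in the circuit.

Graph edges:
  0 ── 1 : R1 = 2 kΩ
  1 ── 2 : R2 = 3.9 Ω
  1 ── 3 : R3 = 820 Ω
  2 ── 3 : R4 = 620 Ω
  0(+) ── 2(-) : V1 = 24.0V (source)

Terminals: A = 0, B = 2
Nodal analysis, taking node 2 as the 0 V reference.
Source V1 fixes V_0 = 24 V.
KCL at each unknown node (sum of currents leaving = 0; resistances in Ω):
  Node 1: (V_1 - 24)/2000 + (V_1 - 0)/3.9 + (V_1 - V_3)/820 = 0
  Node 3: (V_3 - V_1)/820 + (V_3 - 0)/620 = 0
Collecting terms (coefficients in siemens):
  0.2581·V_1 - 0.00122·V_3 = 0.012
  0.002832·V_3 - 0.00122·V_1 = 0
Determinant D = (0.2581)(0.002832) - (-0.00122)(-0.00122) = 0.0007296
V_1 = [(0.012)(0.002832) - (-0.00122)(0)]/D = 0.04658 V
V_3 = [(0.2581)(0) - (0.012)(-0.00122)]/D = 0.02006 V
Power in each resistor, P = (ΔV)²/R:
  P_R1 = (24 - 0.04658)²/2000 = 0.2869 W
  P_R2 = (0.04658 - 0)²/3.9 = 0.0005564 W
  P_R3 = (0.04658 - 0.02006)²/820 = 0.0000008581 W
  P_R4 = (0 - 0.02006)²/620 = 0.0000006488 W
P_total = P_R1 + P_R2 + P_R3 + P_R4 = 0.2874 W

Final answer: 0.2874 W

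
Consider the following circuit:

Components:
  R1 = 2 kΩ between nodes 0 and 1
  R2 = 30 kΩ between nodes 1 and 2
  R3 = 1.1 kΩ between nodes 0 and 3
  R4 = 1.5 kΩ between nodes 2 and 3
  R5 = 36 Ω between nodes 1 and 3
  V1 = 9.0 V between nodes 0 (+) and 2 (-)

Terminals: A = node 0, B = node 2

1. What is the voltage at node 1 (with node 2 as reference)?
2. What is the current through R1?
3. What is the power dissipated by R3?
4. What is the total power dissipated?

Nodal analysis, taking node 2 as the 0 V reference.
Source V1 fixes V_0 = 9 V.
KCL at each unknown node (sum of currents leaving = 0; resistances in Ω):
  Node 1: (V_1 - 9)/2000 + (V_1 - 0)/30000 + (V_1 - V_3)/36 = 0
  Node 3: (V_3 - 9)/1100 + (V_3 - 0)/1500 + (V_3 - V_1)/36 = 0
Collecting terms (coefficients in siemens):
  0.02831·V_1 - 0.02778·V_3 = 0.0045
  0.02935·V_3 - 0.02778·V_1 = 0.008182
Determinant D = (0.02831)(0.02935) - (-0.02778)(-0.02778) = 0.00005943
V_1 = [(0.0045)(0.02935) - (-0.02778)(0.008182)]/D = 6.047 V
V_3 = [(0.02831)(0.008182) - (0.0045)(-0.02778)]/D = 6.001 V
Part 1:
  Read off the nodal solution: V_1 = 6.047 V
Part 2:
  I_R1 = (V_0 - V_1)/R1 = (9 - 6.047)/2000 = 0.001476 A
  Magnitude: I_R1 = 0.001476 A
Part 3:
  I_R3 = (V_0 - V_3)/R3 = (9 - 6.001)/1100 = 0.002726 A
  P_R3 = I_R3² × R3 = (0.002726)² × 1100 = 0.008175 W
Part 4:
  Power in each resistor, P = (ΔV)²/R:
    P_R1 = (9 - 6.047)²/2000 = 0.004359 W
    P_R2 = (6.047 - 0)²/30000 = 0.001219 W
    P_R3 = (9 - 6.001)²/1100 = 0.008175 W
    P_R4 = (0 - 6.001)²/1500 = 0.02401 W
    P_R5 = (6.047 - 6.001)²/36 = 0.00005851 W
  P_total = P_R1 + P_R2 + P_R3 + P_R4 + P_R5 = 0.03782 W

Final answers:
1. V_1 = 6.047 V
2. I_R1 = 0.001476 A
3. P_R3 = 0.008175 W
4. P_total = 0.03782 W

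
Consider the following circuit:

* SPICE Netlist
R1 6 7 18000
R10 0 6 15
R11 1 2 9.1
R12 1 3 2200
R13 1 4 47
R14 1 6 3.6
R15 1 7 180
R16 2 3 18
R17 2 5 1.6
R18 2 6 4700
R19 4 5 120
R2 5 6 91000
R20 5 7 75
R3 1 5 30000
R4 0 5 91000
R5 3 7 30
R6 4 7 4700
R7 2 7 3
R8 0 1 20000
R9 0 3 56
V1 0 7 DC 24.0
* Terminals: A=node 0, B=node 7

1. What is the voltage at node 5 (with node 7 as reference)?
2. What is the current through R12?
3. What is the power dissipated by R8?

Nodal analysis, taking node 7 as the 0 V reference.
Source V1 fixes V_0 = 24 V.
KCL at each unknown node (sum of currents leaving = 0; resistances in Ω):
  Node 1: (V_1 - V_5)/30000 + (V_1 - 24)/20000 + (V_1 - V_2)/9.1 + (V_1 - V_3)/2200 + (V_1 - V_4)/47 + (V_1 - V_6)/3.6 + (V_1 - 0)/180 = 0
  Node 2: (V_2 - 0)/3 + (V_2 - V_1)/9.1 + (V_2 - V_3)/18 + (V_2 - V_5)/1.6 + (V_2 - V_6)/4700 = 0
  Node 3: (V_3 - 0)/30 + (V_3 - 24)/56 + (V_3 - V_1)/2200 + (V_3 - V_2)/18 = 0
  Node 4: (V_4 - 0)/4700 + (V_4 - V_1)/47 + (V_4 - V_5)/120 = 0
  Node 5: (V_5 - V_6)/91000 + (V_5 - V_1)/30000 + (V_5 - 24)/91000 + (V_5 - V_2)/1.6 + (V_5 - V_4)/120 + (V_5 - 0)/75 = 0
  Node 6: (V_6 - 0)/18000 + (V_6 - V_5)/91000 + (V_6 - 24)/15 + (V_6 - V_1)/3.6 + (V_6 - V_2)/4700 = 0
Collecting terms (coefficients in siemens):
  0.415·V_1 - 0.1099·V_2 - 0.0004545·V_3 - 0.02128·V_4 - 0.00003333·V_5 - 0.2778·V_6 = 0.0012
  1.124·V_2 - 0.1099·V_1 - 0.05556·V_3 - 0.625·V_5 - 0.0002128·V_6 = 0
  0.1072·V_3 - 0.0004545·V_1 - 0.05556·V_2 = 0.4286
  0.02982·V_4 - 0.02128·V_1 - 0.008333·V_5 = 0
  0.6467·V_5 - 0.00003333·V_1 - 0.625·V_2 - 0.008333·V_4 - 0.00001099·V_6 = 0.0002637
  0.3447·V_6 - 0.2778·V_1 - 0.0002128·V_2 - 0.00001099·V_5 = 1.6
Solving these 6 simultaneous equations (Gaussian elimination) gives:
  V_1 = 9.066 V, V_2 = 2.609 V, V_3 = 5.388 V, V_4 = 7.198 V
  V_5 = 2.615 V, V_6 = 11.95 V
Part 1:
  Read off the nodal solution: V_5 = 2.615 V
Part 2:
  I_R12 = (V_1 - V_3)/R12 = (9.066 - 5.388)/2200 = 0.001671 A
  Magnitude: I_R12 = 0.001671 A
Part 3:
  I_R8 = (V_0 - V_1)/R8 = (24 - 9.066)/20000 = 0.0007467 A
  P_R8 = I_R8² × R8 = (0.0007467)² × 20000 = 0.01115 W

Final answers:
1. V_5 = 2.615 V
2. I_R12 = 0.001671 A
3. P_R8 = 0.01115 W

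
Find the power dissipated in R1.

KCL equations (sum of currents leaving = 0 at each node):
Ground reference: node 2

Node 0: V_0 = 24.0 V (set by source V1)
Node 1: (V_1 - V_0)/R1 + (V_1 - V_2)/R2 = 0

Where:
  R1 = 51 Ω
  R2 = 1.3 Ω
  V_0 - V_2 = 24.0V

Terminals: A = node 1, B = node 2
Nodal analysis, taking node 2 as the 0 V reference.
Source V1 fixes V_0 = 24 V.
KCL at each unknown node (sum of currents leaving = 0; resistances in Ω):
  Node 1: (V_1 - 24)/51 + (V_1 - 0)/1.3 = 0
Collecting terms: 0.7888 × V_1 = 0.4706  =>  V_1 = 0.5966 V
I_R1 = (V_0 - V_1)/R1 = (24 - 0.5966)/51 = 0.4589 A
P_R1 = I_R1² × R1 = (0.4589)² × 51 = 10.74 W

Final answer: 10.74 W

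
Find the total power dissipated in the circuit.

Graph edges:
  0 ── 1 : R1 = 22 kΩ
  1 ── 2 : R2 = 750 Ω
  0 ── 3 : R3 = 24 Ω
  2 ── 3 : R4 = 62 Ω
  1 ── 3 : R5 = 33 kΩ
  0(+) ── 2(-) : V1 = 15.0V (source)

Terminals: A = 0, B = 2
Nodal analysis, taking node 2 as the 0 V reference.
Source V1 fixes V_0 = 15 V.
KCL at each unknown node (sum of currents leaving = 0; resistances in Ω):
  Node 1: (V_1 - 15)/22000 + (V_1 - 0)/750 + (V_1 - V_3)/33000 = 0
  Node 3: (V_3 - 15)/24 + (V_3 - 0)/62 + (V_3 - V_1)/33000 = 0
Collecting terms (coefficients in siemens):
  0.001409·V_1 - 0.0000303·V_3 = 0.0006818
  0.05783·V_3 - 0.0000303·V_1 = 0.625
Determinant D = (0.001409)(0.05783) - (-0.0000303)(-0.0000303) = 0.00008148
V_1 = [(0.0006818)(0.05783) - (-0.0000303)(0.625)]/D = 0.7163 V
V_3 = [(0.001409)(0.625) - (0.0006818)(-0.0000303)]/D = 10.81 V
Power in each resistor, P = (ΔV)²/R:
  P_R1 = (15 - 0.7163)²/22000 = 0.009274 W
  P_R2 = (0.7163 - 0)²/750 = 0.0006841 W
  P_R3 = (15 - 10.81)²/24 = 0.732 W
  P_R4 = (0 - 10.81)²/62 = 1.884 W
  P_R5 = (0.7163 - 10.81)²/33000 = 0.003087 W
P_total = P_R1 + P_R2 + P_R3 + P_R4 + P_R5 = 2.629 W

Final answer: 2.629 W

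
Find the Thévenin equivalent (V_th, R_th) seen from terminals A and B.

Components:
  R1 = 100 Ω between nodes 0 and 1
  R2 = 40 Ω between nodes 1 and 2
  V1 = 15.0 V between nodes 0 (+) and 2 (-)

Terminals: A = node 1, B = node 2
Step 1 — V_th is the open-circuit voltage V_A - V_B (nothing connected across the terminals).
Nodal analysis, taking node 2 as the 0 V reference.
Source V1 fixes V_0 = 15 V.
KCL at each unknown node (sum of currents leaving = 0; resistances in Ω):
  Node 1: (V_1 - 15)/100 + (V_1 - 0)/40 = 0
Collecting terms: 0.035 × V_1 = 0.15  =>  V_1 = 4.286 V
V_th = V_1 - V_2 = 4.286 - 0 = 4.286 V
Step 2 — R_th: zero the source — replace V1 by a short circuit (node 2 merges into node 0) — and find the resistance seen between A (node 1) and B (node 0).
Reduce the network between node 1 (A) and node 0 (B) by series/parallel combination:
  Rp1 = R1 ‖ R2 (parallel, both between nodes 0 and 1) = 1/(1/100 + 1/40) = 28.57 Ω
R_th = 28.57 Ω

Final answer: V_th = 4.286 V, R_th = 28.57 Ω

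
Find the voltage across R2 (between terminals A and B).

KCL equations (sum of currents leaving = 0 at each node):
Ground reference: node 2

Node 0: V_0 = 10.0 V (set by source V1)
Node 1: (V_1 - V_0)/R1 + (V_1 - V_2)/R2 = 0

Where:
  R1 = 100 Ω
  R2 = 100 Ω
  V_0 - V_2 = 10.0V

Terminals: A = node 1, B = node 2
R1 and R2 are in series across V1 (node 0 → node 1 → node 2), and the output A–B is taken across R2, so this is a voltage divider.
Series current: I = V1/(R1 + R2) = 10/(100 + 100) = 10/200 = 0.05 A
V_R2 = I × R2 = V1 × R2/(R1 + R2) = 10 × 100/200 = 5 V

Final answer: 5 V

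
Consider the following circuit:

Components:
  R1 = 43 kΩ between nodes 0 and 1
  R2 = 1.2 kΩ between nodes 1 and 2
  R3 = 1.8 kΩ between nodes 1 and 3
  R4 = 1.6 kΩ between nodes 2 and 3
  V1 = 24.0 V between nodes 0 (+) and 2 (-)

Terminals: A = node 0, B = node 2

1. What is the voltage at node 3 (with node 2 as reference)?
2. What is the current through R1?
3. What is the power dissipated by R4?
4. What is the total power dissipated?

Nodal analysis, taking node 2 as the 0 V reference.
Source V1 fixes V_0 = 24 V.
KCL at each unknown node (sum of currents leaving = 0; resistances in Ω):
  Node 1: (V_1 - 24)/43000 + (V_1 - 0)/1200 + (V_1 - V_3)/1800 = 0
  Node 3: (V_3 - V_1)/1800 + (V_3 - 0)/1600 = 0
Collecting terms (coefficients in siemens):
  0.001412·V_1 - 0.0005556·V_3 = 0.0005581
  0.001181·V_3 - 0.0005556·V_1 = 0
Determinant D = (0.001412)(0.001181) - (-0.0005556)(-0.0005556) = 0.000001358
V_1 = [(0.0005581)(0.001181) - (-0.0005556)(0)]/D = 0.485 V
V_3 = [(0.001412)(0) - (0.0005581)(-0.0005556)]/D = 0.2283 V
Part 1:
  Read off the nodal solution: V_3 = 0.2283 V
Part 2:
  I_R1 = (V_0 - V_1)/R1 = (24 - 0.485)/43000 = 0.0005469 A
  Magnitude: I_R1 = 0.0005469 A
Part 3:
  I_R4 = (V_2 - V_3)/R4 = (0 - 0.2283)/1600 = -0.0001427 A
  P_R4 = I_R4² × R4 = (-0.0001427)² × 1600 = 0.00003256 W
Part 4:
  Power in each resistor, P = (ΔV)²/R:
    P_R1 = (24 - 0.485)²/43000 = 0.01286 W
    P_R2 = (0.485 - 0)²/1200 = 0.0001961 W
    P_R3 = (0.485 - 0.2283)²/1800 = 0.00003663 W
    P_R4 = (0 - 0.2283)²/1600 = 0.00003256 W
  P_total = P_R1 + P_R2 + P_R3 + P_R4 = 0.01312 W

Final answers:
1. V_3 = 0.2283 V
2. I_R1 = 0.0005469 A
3. P_R4 = 3.256e-05 W
4. P_total = 0.01312 W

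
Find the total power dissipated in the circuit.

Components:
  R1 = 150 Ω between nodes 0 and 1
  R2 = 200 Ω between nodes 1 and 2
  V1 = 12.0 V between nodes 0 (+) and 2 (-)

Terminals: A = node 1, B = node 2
Nodal analysis, taking node 2 as the 0 V reference.
Source V1 fixes V_0 = 12 V.
KCL at each unknown node (sum of currents leaving = 0; resistances in Ω):
  Node 1: (V_1 - 12)/150 + (V_1 - 0)/200 = 0
Collecting terms: 0.01167 × V_1 = 0.08  =>  V_1 = 6.857 V
Power in each resistor, P = (ΔV)²/R:
  P_R1 = (12 - 6.857)²/150 = 0.1763 W
  P_R2 = (6.857 - 0)²/200 = 0.2351 W
P_total = P_R1 + P_R2 = 0.4114 W

Final answer: 0.4114 W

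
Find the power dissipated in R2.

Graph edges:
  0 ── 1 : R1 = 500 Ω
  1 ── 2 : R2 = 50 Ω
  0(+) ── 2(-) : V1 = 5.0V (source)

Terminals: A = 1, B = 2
Nodal analysis, taking node 2 as the 0 V reference.
Source V1 fixes V_0 = 5 V.
KCL at each unknown node (sum of currents leaving = 0; resistances in Ω):
  Node 1: (V_1 - 5)/500 + (V_1 - 0)/50 = 0
Collecting terms: 0.022 × V_1 = 0.01  =>  V_1 = 0.4545 V
I_R2 = (V_1 - V_2)/R2 = (0.4545 - 0)/50 = 0.009091 A
P_R2 = I_R2² × R2 = (0.009091)² × 50 = 0.004132 W

Final answer: 0.004132 W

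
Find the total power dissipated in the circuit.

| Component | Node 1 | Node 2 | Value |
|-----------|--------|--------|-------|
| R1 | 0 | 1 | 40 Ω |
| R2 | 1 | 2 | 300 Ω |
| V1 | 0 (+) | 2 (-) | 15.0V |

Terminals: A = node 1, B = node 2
Nodal analysis, taking node 2 as the 0 V reference.
Source V1 fixes V_0 = 15 V.
KCL at each unknown node (sum of currents leaving = 0; resistances in Ω):
  Node 1: (V_1 - 15)/40 + (V_1 - 0)/300 = 0
Collecting terms: 0.02833 × V_1 = 0.375  =>  V_1 = 13.24 V
Power in each resistor, P = (ΔV)²/R:
  P_R1 = (15 - 13.24)²/40 = 0.07785 W
  P_R2 = (13.24 - 0)²/300 = 0.5839 W
P_total = P_R1 + P_R2 = 0.6618 W

Final answer: 0.6618 W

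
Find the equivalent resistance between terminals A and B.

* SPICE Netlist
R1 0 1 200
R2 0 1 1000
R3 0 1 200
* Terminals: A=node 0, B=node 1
Reduce the network between node 0 (A) and node 1 (B) by series/parallel combination:
  Rp1 = R1 ‖ R2 ‖ R3 (parallel, all between nodes 0 and 1) = 1/(1/200 + 1/1000 + 1/200) = 90.91 Ω
R_eq = 90.91 Ω

Final answer: 90.91 Ω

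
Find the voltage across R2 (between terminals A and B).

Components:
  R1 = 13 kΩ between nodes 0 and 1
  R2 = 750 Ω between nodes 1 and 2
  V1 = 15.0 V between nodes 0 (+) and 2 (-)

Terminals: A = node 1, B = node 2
R1 and R2 are in series across V1 (node 0 → node 1 → node 2), and the output A–B is taken across R2, so this is a voltage divider.
Series current: I = V1/(R1 + R2) = 15/(13000 + 750) = 15/13750 = 0.001091 A
V_R2 = I × R2 = V1 × R2/(R1 + R2) = 15 × 750/13750 = 0.8182 V

Final answer: 0.8182 V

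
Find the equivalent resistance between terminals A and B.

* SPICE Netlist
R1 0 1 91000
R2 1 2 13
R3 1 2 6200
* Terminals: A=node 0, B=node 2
Reduce the network between node 0 (A) and node 2 (B) by series/parallel combination:
  Rp1 = R2 ‖ R3 (parallel, both between nodes 1 and 2) = 1/(1/13 + 1/6200) = 12.97 Ω
  Rs1 = R1 + Rp1 (series, joined only at node 1) = 91000 + 12.97 = 91010 Ω
R_eq = 91.01 kΩ

Final answer: 91.01 kΩ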